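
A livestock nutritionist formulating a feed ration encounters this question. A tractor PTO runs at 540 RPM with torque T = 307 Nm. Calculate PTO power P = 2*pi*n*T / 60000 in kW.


P = 2*pi*n*T / 60000
  = 2*pi * 540 * 307 / 60000
  = 1041626.46 / 60000
  = 17.36 kW


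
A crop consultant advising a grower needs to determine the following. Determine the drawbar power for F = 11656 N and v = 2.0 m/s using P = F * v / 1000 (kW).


P = F * v / 1000
  = 11656 * 2.0 / 1000
  = 23312 / 1000
  = 23.31 kW


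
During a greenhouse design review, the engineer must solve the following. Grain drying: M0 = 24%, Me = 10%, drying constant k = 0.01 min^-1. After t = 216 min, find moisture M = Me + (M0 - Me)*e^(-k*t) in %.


M = Me + (M0 - Me) * e^(-k*t)
  = 10 + (24 - 10) * e^(-0.01*216)
  = 10 + 14 * e^(-2.160)
  = 10 + 14 * 0.11533
  = 10 + 1.6146
  = 11.61%


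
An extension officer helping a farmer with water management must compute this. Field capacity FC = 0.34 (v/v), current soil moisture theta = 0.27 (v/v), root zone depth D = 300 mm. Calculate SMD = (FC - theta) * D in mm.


SMD = (FC - theta) * D
    = (0.34 - 0.27) * 300
    = 0.070 * 300
    = 21 mm


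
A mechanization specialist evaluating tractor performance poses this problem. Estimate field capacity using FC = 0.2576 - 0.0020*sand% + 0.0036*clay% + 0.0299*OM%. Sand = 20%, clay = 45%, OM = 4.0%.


FC = 0.2576 - 0.0020*20 + 0.0036*45 + 0.0299*4.0
   = 0.2576 - 0.0400 + 0.1620 + 0.1196
   = 0.4992


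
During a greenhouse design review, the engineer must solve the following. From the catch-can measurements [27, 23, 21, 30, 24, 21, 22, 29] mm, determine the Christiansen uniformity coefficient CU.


xbar = 197 / 8 = 24.625
sum|xi - xbar| = 24.250
CU = 100 * (1 - 24.250 / (8 * 24.625))
   = 100 * (1 - 0.1231)
   = 87.69%


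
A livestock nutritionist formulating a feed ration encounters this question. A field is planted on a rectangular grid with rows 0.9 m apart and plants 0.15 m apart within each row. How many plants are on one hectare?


D = 10000 / (row_sp * plant_sp)
  = 10000 / (0.9 * 0.15)
  = 10000 / 0.1350
  = 74074.07 plants/ha


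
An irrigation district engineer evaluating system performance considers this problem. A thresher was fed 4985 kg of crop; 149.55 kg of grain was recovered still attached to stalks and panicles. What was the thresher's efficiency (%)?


eta = (total - unthreshed) / total * 100
    = (4985 - 149.55) / 4985 * 100
    = 4835.45 / 4985 * 100
    = 97%


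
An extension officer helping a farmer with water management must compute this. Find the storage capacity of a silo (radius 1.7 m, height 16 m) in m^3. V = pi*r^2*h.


V = pi * r^2 * h
  = pi * 1.7^2 * 16
  = pi * 2.89 * 16
  = 145.27 m^3


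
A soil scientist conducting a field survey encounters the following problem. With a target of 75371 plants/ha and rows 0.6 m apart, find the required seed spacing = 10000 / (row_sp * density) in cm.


spacing = 10000 / (row_sp * density)
        = 10000 / (0.6 * 75371)
        = 10000 / 45222.60
        = 0.22113 m = 22.11 cm


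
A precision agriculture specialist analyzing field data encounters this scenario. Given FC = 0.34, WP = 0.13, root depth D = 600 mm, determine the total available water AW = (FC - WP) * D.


AW = (FC - WP) * D
   = (0.34 - 0.13) * 600
   = 0.21 * 600
   = 126 mm


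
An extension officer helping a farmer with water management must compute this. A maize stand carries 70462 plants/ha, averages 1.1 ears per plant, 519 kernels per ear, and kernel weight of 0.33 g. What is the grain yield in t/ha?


Y = density * ears * kernels * kw
  = 70462 * 1.1 * 519 * 0.33 g/ha
  = 13274829.41 g/ha
  = 13274.83 kg/ha = 13.27 t/ha


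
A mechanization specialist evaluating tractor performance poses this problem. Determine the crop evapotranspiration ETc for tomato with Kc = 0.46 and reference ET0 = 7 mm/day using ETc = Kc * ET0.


ETc = Kc * ET0
    = 0.46 * 7
    = 3.22 mm/day


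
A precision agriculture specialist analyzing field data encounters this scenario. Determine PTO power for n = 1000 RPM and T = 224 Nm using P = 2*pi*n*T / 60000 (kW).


P = 2*pi*n*T / 60000
  = 2*pi * 1000 * 224 / 60000
  = 1407433.51 / 60000
  = 23.46 kW


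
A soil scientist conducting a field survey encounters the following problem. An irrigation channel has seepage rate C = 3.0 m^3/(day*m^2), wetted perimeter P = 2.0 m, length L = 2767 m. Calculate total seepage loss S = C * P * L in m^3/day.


S = C * P * L
  = 3.0 * 2.0 * 2767
  = 16602 m^3/day


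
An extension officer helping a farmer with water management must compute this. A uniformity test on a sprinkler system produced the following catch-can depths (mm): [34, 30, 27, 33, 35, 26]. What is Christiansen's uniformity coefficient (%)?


xbar = 185 / 6 = 30.833
sum|xi - xbar| = 19
CU = 100 * (1 - 19 / (6 * 30.833))
   = 100 * (1 - 0.1027)
   = 89.73%


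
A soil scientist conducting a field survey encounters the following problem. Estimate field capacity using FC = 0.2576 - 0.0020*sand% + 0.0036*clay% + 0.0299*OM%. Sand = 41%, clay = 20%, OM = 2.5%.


FC = 0.2576 - 0.0020*41 + 0.0036*20 + 0.0299*2.5
   = 0.2576 - 0.0820 + 0.0720 + 0.0748
   = 0.3224


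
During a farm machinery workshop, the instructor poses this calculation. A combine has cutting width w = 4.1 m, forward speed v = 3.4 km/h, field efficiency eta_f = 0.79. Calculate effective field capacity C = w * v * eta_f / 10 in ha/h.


C = w * v * eta_f / 10
  = 4.1 * 3.4 * 0.79 / 10
  = 11.01 / 10
  = 1.10 ha/h


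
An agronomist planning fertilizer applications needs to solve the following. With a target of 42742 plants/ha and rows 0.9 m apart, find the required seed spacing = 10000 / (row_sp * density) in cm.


spacing = 10000 / (row_sp * density)
        = 10000 / (0.9 * 42742)
        = 10000 / 38467.80
        = 0.25996 m = 26.00 cm


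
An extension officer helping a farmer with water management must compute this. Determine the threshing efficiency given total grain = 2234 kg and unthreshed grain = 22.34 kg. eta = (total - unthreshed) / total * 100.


eta = (total - unthreshed) / total * 100
    = (2234 - 22.34) / 2234 * 100
    = 2211.66 / 2234 * 100
    = 99%


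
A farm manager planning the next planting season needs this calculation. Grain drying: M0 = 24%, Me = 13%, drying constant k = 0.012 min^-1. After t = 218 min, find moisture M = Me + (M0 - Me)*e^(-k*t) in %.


M = Me + (M0 - Me) * e^(-k*t)
  = 13 + (24 - 13) * e^(-0.012*218)
  = 13 + 11 * e^(-2.616)
  = 13 + 11 * 0.07309
  = 13 + 0.8040
  = 13.80%


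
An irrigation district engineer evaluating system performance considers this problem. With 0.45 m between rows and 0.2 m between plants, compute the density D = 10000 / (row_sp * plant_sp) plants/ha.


D = 10000 / (row_sp * plant_sp)
  = 10000 / (0.45 * 0.2)
  = 10000 / 0.0900
  = 111111.11 plants/ha


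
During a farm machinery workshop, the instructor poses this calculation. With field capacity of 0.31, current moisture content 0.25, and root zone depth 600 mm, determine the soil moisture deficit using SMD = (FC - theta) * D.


SMD = (FC - theta) * D
    = (0.31 - 0.25) * 600
    = 0.060 * 600
    = 36 mm


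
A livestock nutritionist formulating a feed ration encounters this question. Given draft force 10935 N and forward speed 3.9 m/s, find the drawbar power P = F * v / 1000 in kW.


P = F * v / 1000
  = 10935 * 3.9 / 1000
  = 42646.50 / 1000
  = 42.65 kW


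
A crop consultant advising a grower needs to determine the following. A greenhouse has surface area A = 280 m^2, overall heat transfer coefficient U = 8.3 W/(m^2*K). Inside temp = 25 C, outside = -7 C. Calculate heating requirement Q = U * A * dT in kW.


dT = 25 - (-7) = 32 K
Q = U * A * dT
  = 8.3 * 280 * 32
  = 74368 W = 74.37 kW


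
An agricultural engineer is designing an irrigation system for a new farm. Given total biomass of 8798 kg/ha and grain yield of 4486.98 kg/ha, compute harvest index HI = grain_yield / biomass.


HI = grain_yield / biomass
   = 4486.98 / 8798
   = 0.51


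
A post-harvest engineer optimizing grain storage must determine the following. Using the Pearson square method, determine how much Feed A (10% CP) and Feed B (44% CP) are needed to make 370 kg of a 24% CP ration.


parts_A = CP_b - target = 44 - 24 = 20
parts_B = target - CP_a = 24 - 10 = 14
total_parts = 20 + 14 = 34
Feed A = 370 * 20 / 34 = 217.65 kg
Feed B = 370 * 14 / 34 = 152.35 kg

217.65 kg


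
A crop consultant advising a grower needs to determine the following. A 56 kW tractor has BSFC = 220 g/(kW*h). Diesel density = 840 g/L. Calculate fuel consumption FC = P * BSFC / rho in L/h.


FC = P * BSFC / rho_fuel
   = 56 * 220 / 840
   = 12320 / 840
   = 14.67 L/h


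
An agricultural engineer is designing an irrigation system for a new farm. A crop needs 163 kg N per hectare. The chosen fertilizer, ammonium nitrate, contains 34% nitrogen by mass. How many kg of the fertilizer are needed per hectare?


Rate = N_required / (N_content / 100)
     = 163 / (34 / 100)
     = 163 / 0.34
     = 479.41 kg/ha


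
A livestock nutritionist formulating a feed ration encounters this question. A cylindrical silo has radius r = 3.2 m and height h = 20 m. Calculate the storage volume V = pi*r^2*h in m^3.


V = pi * r^2 * h
  = pi * 3.2^2 * 20
  = pi * 10.24 * 20
  = 643.40 m^3


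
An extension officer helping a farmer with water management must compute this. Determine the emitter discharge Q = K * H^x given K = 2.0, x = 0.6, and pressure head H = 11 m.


Q = K * H^x
  = 2.0 * 11^0.6
  = 2.0 * 4.2154
  = 8.43 L/h


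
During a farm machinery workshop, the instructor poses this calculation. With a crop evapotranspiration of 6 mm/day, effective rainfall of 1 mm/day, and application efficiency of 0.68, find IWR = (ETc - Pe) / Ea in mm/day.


IWR = (ETc - Pe) / Ea
    = (6 - 1) / 0.68
    = 5 / 0.68
    = 7.35 mm/day


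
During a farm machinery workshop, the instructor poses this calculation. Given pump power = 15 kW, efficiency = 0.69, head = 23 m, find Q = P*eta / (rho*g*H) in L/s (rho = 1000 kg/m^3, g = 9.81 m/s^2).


Q = (P * 1000 * eta) / (rho * g * H)
  = (15 * 1000 * 0.69) / (1000 * 9.81 * 23)
  = 10350 / 225630
  = 0.04587 m^3/s = 45.87 L/s


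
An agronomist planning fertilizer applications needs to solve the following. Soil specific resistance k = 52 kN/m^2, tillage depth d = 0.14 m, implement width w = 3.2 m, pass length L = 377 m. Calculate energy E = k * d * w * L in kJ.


E = k * d * w * L
  = 52 * 0.14 * 3.2 * 377
  = 8782.59 kJ


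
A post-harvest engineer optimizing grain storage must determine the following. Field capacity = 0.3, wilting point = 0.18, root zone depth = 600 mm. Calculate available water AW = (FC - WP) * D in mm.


AW = (FC - WP) * D
   = (0.3 - 0.18) * 600
   = 0.12 * 600
   = 72 mm


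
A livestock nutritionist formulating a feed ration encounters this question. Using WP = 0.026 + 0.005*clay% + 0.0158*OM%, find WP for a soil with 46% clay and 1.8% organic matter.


WP = 0.026 + 0.005*46 + 0.0158*1.8
   = 0.026 + 0.2300 + 0.0284
   = 0.2844


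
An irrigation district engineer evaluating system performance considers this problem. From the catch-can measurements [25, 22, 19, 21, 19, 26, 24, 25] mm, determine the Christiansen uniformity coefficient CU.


xbar = 181 / 8 = 22.625
sum|xi - xbar| = 19
CU = 100 * (1 - 19 / (8 * 22.625))
   = 100 * (1 - 0.1050)
   = 89.50%


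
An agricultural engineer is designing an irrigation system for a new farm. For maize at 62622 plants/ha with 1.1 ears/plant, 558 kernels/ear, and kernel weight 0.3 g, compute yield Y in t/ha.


Y = density * ears * kernels * kw
  = 62622 * 1.1 * 558 * 0.3 g/ha
  = 11531215.08 g/ha
  = 11531.22 kg/ha = 11.53 t/ha


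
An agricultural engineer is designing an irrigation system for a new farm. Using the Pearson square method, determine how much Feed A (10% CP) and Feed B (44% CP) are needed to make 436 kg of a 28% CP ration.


parts_A = CP_b - target = 44 - 28 = 16
parts_B = target - CP_a = 28 - 10 = 18
total_parts = 16 + 18 = 34
Feed A = 436 * 16 / 34 = 205.18 kg
Feed B = 436 * 18 / 34 = 230.82 kg

205.18 kg


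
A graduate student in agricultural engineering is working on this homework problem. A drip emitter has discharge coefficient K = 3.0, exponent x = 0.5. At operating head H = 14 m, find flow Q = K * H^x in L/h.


Q = K * H^x
  = 3.0 * 14^0.5
  = 3.0 * 3.7417
  = 11.22 L/h


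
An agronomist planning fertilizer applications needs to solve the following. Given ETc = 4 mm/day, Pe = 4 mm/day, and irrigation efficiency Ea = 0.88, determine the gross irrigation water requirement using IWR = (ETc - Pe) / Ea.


IWR = (ETc - Pe) / Ea
    = (4 - 4) / 0.88
    = 0 / 0.88
    = 0 mm/day


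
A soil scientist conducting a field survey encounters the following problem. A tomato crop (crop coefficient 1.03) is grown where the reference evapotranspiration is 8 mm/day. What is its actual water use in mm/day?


ETc = Kc * ET0
    = 1.03 * 8
    = 8.24 mm/day


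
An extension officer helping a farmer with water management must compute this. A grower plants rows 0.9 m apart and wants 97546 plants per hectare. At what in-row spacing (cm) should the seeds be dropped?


spacing = 10000 / (row_sp * density)
        = 10000 / (0.9 * 97546)
        = 10000 / 87791.40
        = 0.11391 m = 11.39 cm


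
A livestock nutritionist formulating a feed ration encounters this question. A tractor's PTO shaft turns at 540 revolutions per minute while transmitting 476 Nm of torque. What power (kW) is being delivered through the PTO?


P = 2*pi*n*T / 60000
  = 2*pi * 540 * 476 / 60000
  = 1615029.95 / 60000
  = 26.92 kW


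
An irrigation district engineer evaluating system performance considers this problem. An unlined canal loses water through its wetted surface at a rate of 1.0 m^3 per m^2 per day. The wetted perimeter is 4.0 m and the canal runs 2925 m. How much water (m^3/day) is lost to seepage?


S = C * P * L
  = 1.0 * 4.0 * 2925
  = 11700 m^3/day


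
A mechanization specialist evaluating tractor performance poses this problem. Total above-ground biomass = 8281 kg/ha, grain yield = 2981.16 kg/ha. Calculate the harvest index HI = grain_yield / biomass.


HI = grain_yield / biomass
   = 2981.16 / 8281
   = 0.36


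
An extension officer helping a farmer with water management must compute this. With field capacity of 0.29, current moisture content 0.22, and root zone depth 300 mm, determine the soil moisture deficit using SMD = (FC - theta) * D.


SMD = (FC - theta) * D
    = (0.29 - 0.22) * 300
    = 0.070 * 300
    = 21 mm


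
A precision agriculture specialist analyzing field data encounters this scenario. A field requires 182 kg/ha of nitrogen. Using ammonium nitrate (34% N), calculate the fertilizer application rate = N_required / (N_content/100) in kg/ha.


Rate = N_required / (N_content / 100)
     = 182 / (34 / 100)
     = 182 / 0.34
     = 535.29 kg/ha


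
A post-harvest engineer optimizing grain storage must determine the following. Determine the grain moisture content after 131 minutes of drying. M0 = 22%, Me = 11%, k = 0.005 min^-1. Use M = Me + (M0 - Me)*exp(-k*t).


M = Me + (M0 - Me) * e^(-k*t)
  = 11 + (22 - 11) * e^(-0.005*131)
  = 11 + 11 * e^(-0.655)
  = 11 + 11 * 0.51944
  = 11 + 5.7139
  = 16.71%


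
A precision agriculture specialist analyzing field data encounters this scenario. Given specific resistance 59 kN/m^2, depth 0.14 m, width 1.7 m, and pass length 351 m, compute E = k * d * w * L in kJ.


E = k * d * w * L
  = 59 * 0.14 * 1.7 * 351
  = 4928.74 kJ


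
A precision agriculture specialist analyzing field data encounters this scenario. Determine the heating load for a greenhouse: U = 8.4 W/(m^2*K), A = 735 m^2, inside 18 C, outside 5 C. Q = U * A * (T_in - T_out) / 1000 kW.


dT = 18 - (5) = 13 K
Q = U * A * dT
  = 8.4 * 735 * 13
  = 80262 W = 80.26 kW


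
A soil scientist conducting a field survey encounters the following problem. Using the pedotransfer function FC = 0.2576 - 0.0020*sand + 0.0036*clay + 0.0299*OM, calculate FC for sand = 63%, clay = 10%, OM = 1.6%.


FC = 0.2576 - 0.0020*63 + 0.0036*10 + 0.0299*1.6
   = 0.2576 - 0.1260 + 0.0360 + 0.0478
   = 0.2154


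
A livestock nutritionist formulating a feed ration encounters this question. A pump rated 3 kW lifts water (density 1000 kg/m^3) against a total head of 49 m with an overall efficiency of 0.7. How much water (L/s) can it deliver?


Q = (P * 1000 * eta) / (rho * g * H)
  = (3 * 1000 * 0.7) / (1000 * 9.81 * 49)
  = 2100 / 480690
  = 0.00437 m^3/s = 4.37 L/s


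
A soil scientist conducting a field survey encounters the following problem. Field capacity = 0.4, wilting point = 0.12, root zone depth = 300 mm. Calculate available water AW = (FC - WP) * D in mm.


AW = (FC - WP) * D
   = (0.4 - 0.12) * 300
   = 0.28 * 300
   = 84 mm


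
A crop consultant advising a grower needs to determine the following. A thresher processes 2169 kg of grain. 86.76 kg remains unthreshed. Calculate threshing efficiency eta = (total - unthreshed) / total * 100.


eta = (total - unthreshed) / total * 100
    = (2169 - 86.76) / 2169 * 100
    = 2082.24 / 2169 * 100
    = 96%


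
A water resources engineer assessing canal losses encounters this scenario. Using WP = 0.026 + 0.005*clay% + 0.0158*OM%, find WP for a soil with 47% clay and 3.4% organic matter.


WP = 0.026 + 0.005*47 + 0.0158*3.4
   = 0.026 + 0.2350 + 0.0537
   = 0.3147


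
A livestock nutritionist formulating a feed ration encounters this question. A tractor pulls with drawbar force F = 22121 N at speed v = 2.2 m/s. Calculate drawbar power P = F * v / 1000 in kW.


P = F * v / 1000
  = 22121 * 2.2 / 1000
  = 48666.20 / 1000
  = 48.67 kW


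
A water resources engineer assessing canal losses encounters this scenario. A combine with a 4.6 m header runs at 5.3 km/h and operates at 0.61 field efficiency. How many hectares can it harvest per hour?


C = w * v * eta_f / 10
  = 4.6 * 5.3 * 0.61 / 10
  = 14.87 / 10
  = 1.49 ha/h


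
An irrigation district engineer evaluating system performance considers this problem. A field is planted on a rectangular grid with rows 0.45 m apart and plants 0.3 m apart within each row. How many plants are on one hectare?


D = 10000 / (row_sp * plant_sp)
  = 10000 / (0.45 * 0.3)
  = 10000 / 0.1350
  = 74074.07 plants/ha


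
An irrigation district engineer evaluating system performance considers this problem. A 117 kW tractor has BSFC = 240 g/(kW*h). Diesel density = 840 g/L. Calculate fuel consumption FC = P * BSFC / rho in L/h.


FC = P * BSFC / rho_fuel
   = 117 * 240 / 840
   = 28080 / 840
   = 33.43 L/h


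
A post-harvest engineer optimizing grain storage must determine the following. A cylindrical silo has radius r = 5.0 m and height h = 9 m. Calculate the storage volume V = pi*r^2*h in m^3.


V = pi * r^2 * h
  = pi * 5.0^2 * 9
  = pi * 25 * 9
  = 706.86 m^3


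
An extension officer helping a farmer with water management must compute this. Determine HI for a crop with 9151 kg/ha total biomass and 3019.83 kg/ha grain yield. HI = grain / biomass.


HI = grain_yield / biomass
   = 3019.83 / 9151
   = 0.33


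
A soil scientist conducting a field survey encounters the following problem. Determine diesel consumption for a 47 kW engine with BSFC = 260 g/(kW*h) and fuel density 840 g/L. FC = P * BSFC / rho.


FC = P * BSFC / rho_fuel
   = 47 * 260 / 840
   = 12220 / 840
   = 14.55 L/h


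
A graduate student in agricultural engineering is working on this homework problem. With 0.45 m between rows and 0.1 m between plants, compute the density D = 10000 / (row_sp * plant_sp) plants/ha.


D = 10000 / (row_sp * plant_sp)
  = 10000 / (0.45 * 0.1)
  = 10000 / 0.0450
  = 222222.22 plants/ha


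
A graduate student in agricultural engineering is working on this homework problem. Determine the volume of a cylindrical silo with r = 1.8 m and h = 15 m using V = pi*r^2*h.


V = pi * r^2 * h
  = pi * 1.8^2 * 15
  = pi * 3.24 * 15
  = 152.68 m^3


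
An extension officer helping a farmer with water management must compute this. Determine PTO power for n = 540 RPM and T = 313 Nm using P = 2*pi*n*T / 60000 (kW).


P = 2*pi*n*T / 60000
  = 2*pi * 540 * 313 / 60000
  = 1061983.98 / 60000
  = 17.70 kW


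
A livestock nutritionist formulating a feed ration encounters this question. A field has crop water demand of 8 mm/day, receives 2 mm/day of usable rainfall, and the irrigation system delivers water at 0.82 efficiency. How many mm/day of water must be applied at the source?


IWR = (ETc - Pe) / Ea
    = (8 - 2) / 0.82
    = 6 / 0.82
    = 7.32 mm/day


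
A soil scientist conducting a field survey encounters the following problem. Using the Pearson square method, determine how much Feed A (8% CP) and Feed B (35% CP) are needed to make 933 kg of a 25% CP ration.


parts_A = CP_b - target = 35 - 25 = 10
parts_B = target - CP_a = 25 - 8 = 17
total_parts = 10 + 17 = 27
Feed A = 933 * 10 / 27 = 345.56 kg
Feed B = 933 * 17 / 27 = 587.44 kg

345.56 kg


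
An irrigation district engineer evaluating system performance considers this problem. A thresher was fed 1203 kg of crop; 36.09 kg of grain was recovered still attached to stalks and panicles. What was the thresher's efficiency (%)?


eta = (total - unthreshed) / total * 100
    = (1203 - 36.09) / 1203 * 100
    = 1166.91 / 1203 * 100
    = 97%


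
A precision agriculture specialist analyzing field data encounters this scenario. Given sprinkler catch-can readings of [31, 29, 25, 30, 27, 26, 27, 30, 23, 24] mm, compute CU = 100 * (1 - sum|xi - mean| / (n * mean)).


xbar = 272 / 10 = 27.200
sum|xi - xbar| = 22.400
CU = 100 * (1 - 22.400 / (10 * 27.200))
   = 100 * (1 - 0.0824)
   = 91.76%


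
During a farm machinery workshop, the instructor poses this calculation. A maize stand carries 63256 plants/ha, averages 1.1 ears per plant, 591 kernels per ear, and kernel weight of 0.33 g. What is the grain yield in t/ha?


Y = density * ears * kernels * kw
  = 63256 * 1.1 * 591 * 0.33 g/ha
  = 13570499.45 g/ha
  = 13570.50 kg/ha = 13.57 t/ha


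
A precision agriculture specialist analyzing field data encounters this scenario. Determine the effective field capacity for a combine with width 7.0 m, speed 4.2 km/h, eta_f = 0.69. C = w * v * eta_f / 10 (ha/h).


C = w * v * eta_f / 10
  = 7.0 * 4.2 * 0.69 / 10
  = 20.29 / 10
  = 2.03 ha/h


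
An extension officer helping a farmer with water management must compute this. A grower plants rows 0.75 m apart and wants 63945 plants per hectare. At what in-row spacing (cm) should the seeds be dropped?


spacing = 10000 / (row_sp * density)
        = 10000 / (0.75 * 63945)
        = 10000 / 47958.75
        = 0.20851 m = 20.85 cm


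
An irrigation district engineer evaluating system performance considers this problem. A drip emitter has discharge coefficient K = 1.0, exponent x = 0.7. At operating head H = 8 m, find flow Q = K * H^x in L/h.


Q = K * H^x
  = 1.0 * 8^0.7
  = 1.0 * 4.2871
  = 4.29 L/h


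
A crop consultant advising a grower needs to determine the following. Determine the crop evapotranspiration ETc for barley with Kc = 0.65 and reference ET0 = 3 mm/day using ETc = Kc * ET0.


ETc = Kc * ET0
    = 0.65 * 3
    = 1.95 mm/day


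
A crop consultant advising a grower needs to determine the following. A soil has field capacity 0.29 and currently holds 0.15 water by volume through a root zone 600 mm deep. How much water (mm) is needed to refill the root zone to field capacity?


SMD = (FC - theta) * D
    = (0.29 - 0.15) * 600
    = 0.140 * 600
    = 84 mm


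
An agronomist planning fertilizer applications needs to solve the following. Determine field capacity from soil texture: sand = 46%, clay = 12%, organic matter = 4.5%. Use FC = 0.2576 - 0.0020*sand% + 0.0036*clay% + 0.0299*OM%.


FC = 0.2576 - 0.0020*46 + 0.0036*12 + 0.0299*4.5
   = 0.2576 - 0.0920 + 0.0432 + 0.1346
   = 0.3434


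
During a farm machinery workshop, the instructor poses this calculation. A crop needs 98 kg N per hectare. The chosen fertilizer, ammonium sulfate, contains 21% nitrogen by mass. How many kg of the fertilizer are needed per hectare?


Rate = N_required / (N_content / 100)
     = 98 / (21 / 100)
     = 98 / 0.21
     = 466.67 kg/ha


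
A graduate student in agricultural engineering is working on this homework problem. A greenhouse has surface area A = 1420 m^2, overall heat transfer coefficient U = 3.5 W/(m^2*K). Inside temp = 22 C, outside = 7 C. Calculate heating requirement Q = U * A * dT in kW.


dT = 22 - (7) = 15 K
Q = U * A * dT
  = 3.5 * 1420 * 15
  = 74550 W = 74.55 kW


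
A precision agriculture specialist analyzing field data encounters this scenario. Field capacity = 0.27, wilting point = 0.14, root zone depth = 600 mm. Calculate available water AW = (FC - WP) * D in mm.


AW = (FC - WP) * D
   = (0.27 - 0.14) * 600
   = 0.13 * 600
   = 78 mm


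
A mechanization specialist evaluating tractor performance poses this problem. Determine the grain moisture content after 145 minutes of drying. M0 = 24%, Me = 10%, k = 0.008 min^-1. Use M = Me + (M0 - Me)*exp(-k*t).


M = Me + (M0 - Me) * e^(-k*t)
  = 10 + (24 - 10) * e^(-0.008*145)
  = 10 + 14 * e^(-1.160)
  = 10 + 14 * 0.31349
  = 10 + 4.3888
  = 14.39%


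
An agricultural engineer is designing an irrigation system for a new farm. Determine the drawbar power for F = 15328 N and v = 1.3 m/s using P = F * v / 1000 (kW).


P = F * v / 1000
  = 15328 * 1.3 / 1000
  = 19926.40 / 1000
  = 19.93 kW


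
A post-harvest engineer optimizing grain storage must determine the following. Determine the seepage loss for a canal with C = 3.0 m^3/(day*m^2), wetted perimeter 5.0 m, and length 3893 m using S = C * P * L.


S = C * P * L
  = 3.0 * 5.0 * 3893
  = 58395 m^3/day


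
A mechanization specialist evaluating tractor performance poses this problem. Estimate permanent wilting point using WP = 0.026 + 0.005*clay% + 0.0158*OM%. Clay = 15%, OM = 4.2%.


WP = 0.026 + 0.005*15 + 0.0158*4.2
   = 0.026 + 0.0750 + 0.0664
   = 0.1674


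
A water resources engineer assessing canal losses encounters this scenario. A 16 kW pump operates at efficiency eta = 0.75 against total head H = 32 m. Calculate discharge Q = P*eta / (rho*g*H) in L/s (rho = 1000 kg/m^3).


Q = (P * 1000 * eta) / (rho * g * H)
  = (16 * 1000 * 0.75) / (1000 * 9.81 * 32)
  = 12000 / 313920
  = 0.03823 m^3/s = 38.23 L/s


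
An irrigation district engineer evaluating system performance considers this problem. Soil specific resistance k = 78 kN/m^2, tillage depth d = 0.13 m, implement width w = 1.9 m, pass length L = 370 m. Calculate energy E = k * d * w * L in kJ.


E = k * d * w * L
  = 78 * 0.13 * 1.9 * 370
  = 7128.42 kJ


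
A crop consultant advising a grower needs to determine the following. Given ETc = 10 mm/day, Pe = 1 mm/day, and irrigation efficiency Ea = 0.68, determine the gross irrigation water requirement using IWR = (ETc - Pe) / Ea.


IWR = (ETc - Pe) / Ea
    = (10 - 1) / 0.68
    = 9 / 0.68
    = 13.24 mm/day


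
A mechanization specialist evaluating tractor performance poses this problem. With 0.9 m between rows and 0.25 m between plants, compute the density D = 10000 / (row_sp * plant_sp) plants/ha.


D = 10000 / (row_sp * plant_sp)
  = 10000 / (0.9 * 0.25)
  = 10000 / 0.2250
  = 44444.44 plants/ha


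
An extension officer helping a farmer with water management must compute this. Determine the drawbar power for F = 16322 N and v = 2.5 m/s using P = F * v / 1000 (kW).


P = F * v / 1000
  = 16322 * 2.5 / 1000
  = 40805 / 1000
  = 40.81 kW


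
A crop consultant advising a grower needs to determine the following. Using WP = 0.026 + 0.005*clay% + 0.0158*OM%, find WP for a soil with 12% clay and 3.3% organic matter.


WP = 0.026 + 0.005*12 + 0.0158*3.3
   = 0.026 + 0.0600 + 0.0521
   = 0.1381


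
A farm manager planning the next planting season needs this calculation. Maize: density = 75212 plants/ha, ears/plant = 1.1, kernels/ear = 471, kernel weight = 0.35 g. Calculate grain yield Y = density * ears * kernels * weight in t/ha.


Y = density * ears * kernels * kw
  = 75212 * 1.1 * 471 * 0.35 g/ha
  = 13638568.02 g/ha
  = 13638.57 kg/ha = 13.64 t/ha


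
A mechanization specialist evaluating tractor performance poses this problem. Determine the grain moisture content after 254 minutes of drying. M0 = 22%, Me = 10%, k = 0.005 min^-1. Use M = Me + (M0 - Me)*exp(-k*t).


M = Me + (M0 - Me) * e^(-k*t)
  = 10 + (22 - 10) * e^(-0.005*254)
  = 10 + 12 * e^(-1.270)
  = 10 + 12 * 0.28083
  = 10 + 3.3700
  = 13.37%


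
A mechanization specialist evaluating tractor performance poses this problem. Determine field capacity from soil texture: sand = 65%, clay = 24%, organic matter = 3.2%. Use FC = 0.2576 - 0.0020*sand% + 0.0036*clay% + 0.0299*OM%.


FC = 0.2576 - 0.0020*65 + 0.0036*24 + 0.0299*3.2
   = 0.2576 - 0.1300 + 0.0864 + 0.0957
   = 0.3097


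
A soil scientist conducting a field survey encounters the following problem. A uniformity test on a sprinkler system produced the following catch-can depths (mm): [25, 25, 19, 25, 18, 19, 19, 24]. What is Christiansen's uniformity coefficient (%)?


xbar = 174 / 8 = 21.750
sum|xi - xbar| = 24
CU = 100 * (1 - 24 / (8 * 21.750))
   = 100 * (1 - 0.1379)
   = 86.21%


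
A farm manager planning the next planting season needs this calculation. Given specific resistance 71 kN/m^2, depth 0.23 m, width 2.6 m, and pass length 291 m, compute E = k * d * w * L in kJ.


E = k * d * w * L
  = 71 * 0.23 * 2.6 * 291
  = 12355.28 kJ


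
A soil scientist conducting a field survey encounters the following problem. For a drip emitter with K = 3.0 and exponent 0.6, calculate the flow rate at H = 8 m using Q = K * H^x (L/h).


Q = K * H^x
  = 3.0 * 8^0.6
  = 3.0 * 3.4822
  = 10.45 L/h


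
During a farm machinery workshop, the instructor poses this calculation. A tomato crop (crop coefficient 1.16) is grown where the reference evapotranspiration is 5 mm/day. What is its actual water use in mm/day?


ETc = Kc * ET0
    = 1.16 * 5
    = 5.80 mm/day


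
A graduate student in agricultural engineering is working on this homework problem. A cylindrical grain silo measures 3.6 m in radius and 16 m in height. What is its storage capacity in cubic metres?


V = pi * r^2 * h
  = pi * 3.6^2 * 16
  = pi * 12.96 * 16
  = 651.44 m^3


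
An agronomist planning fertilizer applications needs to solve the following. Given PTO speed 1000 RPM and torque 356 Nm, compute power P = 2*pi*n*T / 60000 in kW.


P = 2*pi*n*T / 60000
  = 2*pi * 1000 * 356 / 60000
  = 2236813.97 / 60000
  = 37.28 kW


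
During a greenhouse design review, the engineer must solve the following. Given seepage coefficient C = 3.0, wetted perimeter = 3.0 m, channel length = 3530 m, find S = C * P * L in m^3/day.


S = C * P * L
  = 3.0 * 3.0 * 3530
  = 31770 m^3/day


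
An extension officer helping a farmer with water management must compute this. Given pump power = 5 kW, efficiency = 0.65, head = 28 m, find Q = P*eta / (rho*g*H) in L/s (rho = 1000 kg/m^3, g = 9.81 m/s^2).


Q = (P * 1000 * eta) / (rho * g * H)
  = (5 * 1000 * 0.65) / (1000 * 9.81 * 28)
  = 3250 / 274680
  = 0.01183 m^3/s = 11.83 L/s


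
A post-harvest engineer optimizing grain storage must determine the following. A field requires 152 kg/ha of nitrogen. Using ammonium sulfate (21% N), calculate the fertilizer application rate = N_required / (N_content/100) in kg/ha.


Rate = N_required / (N_content / 100)
     = 152 / (21 / 100)
     = 152 / 0.21
     = 723.81 kg/ha


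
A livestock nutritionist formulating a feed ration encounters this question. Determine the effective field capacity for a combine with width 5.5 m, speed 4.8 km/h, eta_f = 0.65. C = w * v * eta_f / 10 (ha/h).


C = w * v * eta_f / 10
  = 5.5 * 4.8 * 0.65 / 10
  = 17.16 / 10
  = 1.72 ha/h


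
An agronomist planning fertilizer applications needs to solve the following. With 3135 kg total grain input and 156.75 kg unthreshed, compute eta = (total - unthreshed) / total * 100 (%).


eta = (total - unthreshed) / total * 100
    = (3135 - 156.75) / 3135 * 100
    = 2978.25 / 3135 * 100
    = 95%


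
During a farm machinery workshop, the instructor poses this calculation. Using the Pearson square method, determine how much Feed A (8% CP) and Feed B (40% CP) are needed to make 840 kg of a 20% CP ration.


parts_A = CP_b - target = 40 - 20 = 20
parts_B = target - CP_a = 20 - 8 = 12
total_parts = 20 + 12 = 32
Feed A = 840 * 20 / 32 = 525 kg
Feed B = 840 * 12 / 32 = 315 kg

525 kg


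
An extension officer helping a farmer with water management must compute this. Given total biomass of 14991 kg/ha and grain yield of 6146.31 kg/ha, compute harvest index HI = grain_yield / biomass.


HI = grain_yield / biomass
   = 6146.31 / 14991
   = 0.41


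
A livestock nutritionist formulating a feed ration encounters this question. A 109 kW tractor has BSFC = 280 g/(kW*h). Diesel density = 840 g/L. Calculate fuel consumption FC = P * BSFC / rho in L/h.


FC = P * BSFC / rho_fuel
   = 109 * 280 / 840
   = 30520 / 840
   = 36.33 L/h


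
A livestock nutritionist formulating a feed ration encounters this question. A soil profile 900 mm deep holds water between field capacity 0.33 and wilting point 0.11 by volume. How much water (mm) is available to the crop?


AW = (FC - WP) * D
   = (0.33 - 0.11) * 900
   = 0.22 * 900
   = 198 mm


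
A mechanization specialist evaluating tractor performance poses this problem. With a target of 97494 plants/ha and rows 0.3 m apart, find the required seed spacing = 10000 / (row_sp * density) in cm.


spacing = 10000 / (row_sp * density)
        = 10000 / (0.3 * 97494)
        = 10000 / 29248.20
        = 0.34190 m = 34.19 cm


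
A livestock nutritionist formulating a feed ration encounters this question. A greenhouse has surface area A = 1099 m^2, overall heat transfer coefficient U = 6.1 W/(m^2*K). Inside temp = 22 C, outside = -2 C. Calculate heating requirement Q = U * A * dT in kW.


dT = 22 - (-2) = 24 K
Q = U * A * dT
  = 6.1 * 1099 * 24
  = 160893.60 W = 160.89 kW


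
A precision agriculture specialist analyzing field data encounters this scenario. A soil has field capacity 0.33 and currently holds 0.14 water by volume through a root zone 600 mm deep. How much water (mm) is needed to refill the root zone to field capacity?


SMD = (FC - theta) * D
    = (0.33 - 0.14) * 600
    = 0.190 * 600
    = 114 mm


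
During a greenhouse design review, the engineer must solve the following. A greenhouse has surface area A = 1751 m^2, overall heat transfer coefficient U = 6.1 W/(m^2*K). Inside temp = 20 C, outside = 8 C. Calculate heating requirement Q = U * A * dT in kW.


dT = 20 - (8) = 12 K
Q = U * A * dT
  = 6.1 * 1751 * 12
  = 128173.20 W = 128.17 kW


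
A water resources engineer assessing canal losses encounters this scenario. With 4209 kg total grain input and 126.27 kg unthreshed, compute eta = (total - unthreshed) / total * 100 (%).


eta = (total - unthreshed) / total * 100
    = (4209 - 126.27) / 4209 * 100
    = 4082.73 / 4209 * 100
    = 97%


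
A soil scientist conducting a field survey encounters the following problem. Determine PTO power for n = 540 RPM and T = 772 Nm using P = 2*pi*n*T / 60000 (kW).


P = 2*pi*n*T / 60000
  = 2*pi * 540 * 772 / 60000
  = 2619334.29 / 60000
  = 43.66 kW


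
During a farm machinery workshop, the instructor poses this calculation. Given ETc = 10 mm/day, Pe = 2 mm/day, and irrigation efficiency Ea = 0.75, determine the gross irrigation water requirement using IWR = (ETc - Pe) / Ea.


IWR = (ETc - Pe) / Ea
    = (10 - 2) / 0.75
    = 8 / 0.75
    = 10.67 mm/day


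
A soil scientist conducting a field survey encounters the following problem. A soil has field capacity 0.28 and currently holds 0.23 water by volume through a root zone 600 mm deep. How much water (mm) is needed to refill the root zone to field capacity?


SMD = (FC - theta) * D
    = (0.28 - 0.23) * 600
    = 0.050 * 600
    = 30 mm


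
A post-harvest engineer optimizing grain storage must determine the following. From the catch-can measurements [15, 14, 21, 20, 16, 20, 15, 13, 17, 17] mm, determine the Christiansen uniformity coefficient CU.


xbar = 168 / 10 = 16.800
sum|xi - xbar| = 22
CU = 100 * (1 - 22 / (10 * 16.800))
   = 100 * (1 - 0.1310)
   = 86.90%


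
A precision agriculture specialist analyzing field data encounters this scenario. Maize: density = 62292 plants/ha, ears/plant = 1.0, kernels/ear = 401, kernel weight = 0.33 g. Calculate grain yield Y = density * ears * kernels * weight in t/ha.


Y = density * ears * kernels * kw
  = 62292 * 1.0 * 401 * 0.33 g/ha
  = 8243100.36 g/ha
  = 8243.10 kg/ha = 8.24 t/ha


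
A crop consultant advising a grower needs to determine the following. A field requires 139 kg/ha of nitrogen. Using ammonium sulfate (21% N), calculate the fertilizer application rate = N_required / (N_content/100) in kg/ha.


Rate = N_required / (N_content / 100)
     = 139 / (21 / 100)
     = 139 / 0.21
     = 661.90 kg/ha


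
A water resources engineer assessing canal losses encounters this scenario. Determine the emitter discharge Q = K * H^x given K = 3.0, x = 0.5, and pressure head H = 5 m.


Q = K * H^x
  = 3.0 * 5^0.5
  = 3.0 * 2.2361
  = 6.71 L/h


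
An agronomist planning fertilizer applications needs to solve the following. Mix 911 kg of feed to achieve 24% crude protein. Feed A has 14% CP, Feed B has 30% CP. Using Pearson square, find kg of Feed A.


parts_A = CP_b - target = 30 - 24 = 6
parts_B = target - CP_a = 24 - 14 = 10
total_parts = 6 + 10 = 16
Feed A = 911 * 6 / 16 = 341.63 kg
Feed B = 911 * 10 / 16 = 569.38 kg

341.63 kg


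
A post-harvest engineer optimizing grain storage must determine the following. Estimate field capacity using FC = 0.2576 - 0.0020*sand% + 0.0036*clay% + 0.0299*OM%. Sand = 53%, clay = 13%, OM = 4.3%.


FC = 0.2576 - 0.0020*53 + 0.0036*13 + 0.0299*4.3
   = 0.2576 - 0.1060 + 0.0468 + 0.1286
   = 0.3270


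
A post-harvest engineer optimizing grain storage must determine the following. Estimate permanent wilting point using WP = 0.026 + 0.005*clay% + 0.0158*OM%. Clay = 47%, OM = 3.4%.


WP = 0.026 + 0.005*47 + 0.0158*3.4
   = 0.026 + 0.2350 + 0.0537
   = 0.3147


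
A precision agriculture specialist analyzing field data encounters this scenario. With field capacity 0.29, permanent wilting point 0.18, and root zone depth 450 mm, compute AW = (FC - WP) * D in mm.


AW = (FC - WP) * D
   = (0.29 - 0.18) * 450
   = 0.11 * 450
   = 49.50 mm


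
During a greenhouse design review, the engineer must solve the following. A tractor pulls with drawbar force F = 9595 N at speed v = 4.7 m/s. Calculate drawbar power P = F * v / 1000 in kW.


P = F * v / 1000
  = 9595 * 4.7 / 1000
  = 45096.50 / 1000
  = 45.10 kW


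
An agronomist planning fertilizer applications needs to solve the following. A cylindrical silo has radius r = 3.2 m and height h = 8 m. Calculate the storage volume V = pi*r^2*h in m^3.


V = pi * r^2 * h
  = pi * 3.2^2 * 8
  = pi * 10.24 * 8
  = 257.36 m^3


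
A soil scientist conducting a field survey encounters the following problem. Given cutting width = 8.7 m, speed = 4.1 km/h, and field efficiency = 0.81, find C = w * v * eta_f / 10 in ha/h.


C = w * v * eta_f / 10
  = 8.7 * 4.1 * 0.81 / 10
  = 28.89 / 10
  = 2.89 ha/h


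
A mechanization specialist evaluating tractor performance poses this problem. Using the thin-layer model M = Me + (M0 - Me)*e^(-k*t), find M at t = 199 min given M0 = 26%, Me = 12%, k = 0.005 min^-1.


M = Me + (M0 - Me) * e^(-k*t)
  = 12 + (26 - 12) * e^(-0.005*199)
  = 12 + 14 * e^(-0.995)
  = 12 + 14 * 0.36972
  = 12 + 5.1761
  = 17.18%
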